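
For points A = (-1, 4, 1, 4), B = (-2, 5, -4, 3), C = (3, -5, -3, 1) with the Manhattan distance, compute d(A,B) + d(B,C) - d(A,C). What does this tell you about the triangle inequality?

d(A,B) = 1 + 1 + 5 + 1 = 8, d(B,C) = 5 + 10 + 1 + 2 = 18, d(A,C) = 4 + 9 + 4 + 3 = 20.
d(A,B) + d(B,C) - d(A,C) = 8 + 18 - 20 = 26 - 20 = 6. This is ≥ 0, so the triangle inequality holds for these points.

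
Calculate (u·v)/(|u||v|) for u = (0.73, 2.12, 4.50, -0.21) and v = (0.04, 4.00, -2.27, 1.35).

With u = (0.73, 2.12, 4.50, -0.21), v = (0.04, 4.00, -2.27, 1.35):
u·v = 0.73·0.04 + 2.12·4 + 4.5·(-2.27) + (-0.21)·1.35 = 0.0292 + 8.48 + (-10.215) + (-0.2835) = -1.9893.
|u| = √(0.73² + 2.12² + 4.5² + (-0.21)²) = √(0.5329 + 4.4944 + 20.25 + 0.0441) = √25.3214, |v| = √(0.04² + 4² + (-2.27)² + 1.35²) = √(0.0016 + 16 + 5.1529 + 1.8225) = √22.977.
cos θ = (u·v)/(|u||v|) = -1.9893/(√25.3214·√22.977) ≈ -0.0825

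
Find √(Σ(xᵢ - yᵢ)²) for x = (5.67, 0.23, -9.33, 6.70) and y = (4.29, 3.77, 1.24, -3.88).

√(Σ(x_i - y_i)²) = √((5.67 - 4.29)² + (0.23 - 3.77)² + (-9.33 - 1.24)² + (6.7 - (-3.88))²)
= √(1.38² + (-3.54)² + (-10.57)² + 10.58²) = √(1.9044 + 12.5316 + 111.7249 + 111.9364) = √238.0973 ≈ 15.4304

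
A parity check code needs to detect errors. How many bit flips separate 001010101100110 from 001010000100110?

Differing positions: 7, 9. Hamming distance = 2.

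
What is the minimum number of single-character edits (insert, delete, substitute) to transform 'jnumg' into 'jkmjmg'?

Let D[i][j] be the edit distance between the first i characters of 'jnumg' and the first j characters of 'jkmjmg', with D[i][0] = i, D[0][j] = j, and D[i][j] = D[i-1][j-1] if the characters match, else 1 + min(D[i-1][j], D[i][j-1], D[i-1][j-1]). Filling the table (rows: prefixes of 'jnumg', columns: prefixes of 'jkmjmg'):
     ε  j  k  m  j  m  g
  ε  0  1  2  3  4  5  6
  j  1  0  1  2  3  4  5
  n  2  1  1  2  3  4  5
  u  3  2  2  2  3  4  5
  m  4  3  3  2  3  3  4
  g  5  4  4  3  3  4  3
The bottom-right entry gives D[5][6] = 3, so no sequence of fewer than 3 edits works. Backtracking through the table gives one optimal edit sequence (3 edits):
  jnumg → jknumg (ins k @2)
  jknumg → jkmumg (sub n→m @3)
  jkmumg → jkmjmg (sub u→j @4)
Edit distance = 3.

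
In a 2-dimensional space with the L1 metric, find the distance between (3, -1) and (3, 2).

Σ|x_i - y_i| = |3 - 3| + |-1 - 2| = 0 + 3 = 3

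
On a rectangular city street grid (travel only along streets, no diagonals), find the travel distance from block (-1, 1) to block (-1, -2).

Σ|x_i - y_i| = |-1 - (-1)| + |1 - (-2)| = 0 + 3 = 3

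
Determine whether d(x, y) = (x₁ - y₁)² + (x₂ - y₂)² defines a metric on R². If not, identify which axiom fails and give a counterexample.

No. The squared Euclidean distance fails the triangle inequality. Counterexample: x = (0, 0), y = (3, 1), z = (6, 2). d(x,z) = 6² + 2² = 40, but d(x,y) + d(y,z) = (3² + 1²) + (3² + 1²) = 10 + 10 = 20. Since 40 > 20, the triangle inequality is violated. (Note: √d, the ordinary Euclidean distance, IS a metric.)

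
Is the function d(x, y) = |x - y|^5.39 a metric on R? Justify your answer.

No. d(x,y) = |x-y|^5.39 fails the triangle inequality since p = 5.39 > 1. Counterexample: x = -4, y = 3, z = 4. d(x,z) = |-4 - 4|^5.39 = 8^5.39 ≈ 73731.8329, but d(x,y) + d(y,z) = 7^5.39 + 1^5.39 ≈ 35898.6764 + 1 = 35899.6764. Since 73731.8329 > 35899.6764, the triangle inequality is violated.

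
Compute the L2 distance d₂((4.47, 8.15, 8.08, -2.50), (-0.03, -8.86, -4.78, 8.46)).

√(Σ(x_i - y_i)²) = √((4.47 - (-0.03))² + (8.15 - (-8.86))² + (8.08 - (-4.78))² + (-2.5 - 8.46)²)
= √(4.5² + 17.01² + 12.86² + (-10.96)²) = √(20.25 + 289.3401 + 165.3796 + 120.1216) = √595.0913 ≈ 24.3945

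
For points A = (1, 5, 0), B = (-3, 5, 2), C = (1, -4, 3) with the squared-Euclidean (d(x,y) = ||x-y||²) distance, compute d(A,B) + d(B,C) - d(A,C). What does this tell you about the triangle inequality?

d(A,B) = 4² + 0² + 2² = 20, d(B,C) = 4² + 9² + 1² = 98, d(A,C) = 0² + 9² + 3² = 90.
d(A,B) + d(B,C) - d(A,C) = 20 + 98 - 90 = 118 - 90 = 28. This is ≥ 0, so the triangle inequality holds for these points.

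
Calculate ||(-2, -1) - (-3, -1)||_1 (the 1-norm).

Σ|x_i - y_i| = |-2 - (-3)| + |-1 - (-1)| = 1 + 0 = 1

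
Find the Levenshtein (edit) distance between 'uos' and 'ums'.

Let D[i][j] be the edit distance between the first i characters of 'uos' and the first j characters of 'ums', with D[i][0] = i, D[0][j] = j, and D[i][j] = D[i-1][j-1] if the characters match, else 1 + min(D[i-1][j], D[i][j-1], D[i-1][j-1]). Filling the table (rows: prefixes of 'uos', columns: prefixes of 'ums'):
     ε  u  m  s
  ε  0  1  2  3
  u  1  0  1  2
  o  2  1  1  2
  s  3  2  2  1
The bottom-right entry gives D[3][3] = 1, so no sequence of fewer than 1 edit works. Backtracking through the table gives one optimal edit sequence (1 edit):
  uos → ums (sub o→m @2)
Edit distance = 1.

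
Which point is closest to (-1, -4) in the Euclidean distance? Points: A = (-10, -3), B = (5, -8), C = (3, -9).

Distances: d(A) ≈ 9.0554, d(B) ≈ 7.2111, d(C) ≈ 6.4031. Nearest: C = (3, -9) with distance 6.4031.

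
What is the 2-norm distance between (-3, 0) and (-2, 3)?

(Σ|x_i - y_i|^2)^(1/2) = (|-3 - (-2)|^2 + |0 - 3|^2)^(1/2)
= (1^2 + 3^2)^(1/2) = (1 + 9)^(1/2) = (10)^(1/2) ≈ 3.1623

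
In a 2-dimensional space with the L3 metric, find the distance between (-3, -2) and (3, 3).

(Σ|x_i - y_i|^3)^(1/3) = (|-3 - 3|^3 + |-2 - 3|^3)^(1/3)
= (6^3 + 5^3)^(1/3) = (216 + 125)^(1/3) = (341)^(1/3) ≈ 6.9864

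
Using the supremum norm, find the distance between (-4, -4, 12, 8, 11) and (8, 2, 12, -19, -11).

max(|x_i - y_i|) = max(|-4 - 8|, |-4 - 2|, |12 - 12|, |8 - (-19)|, |11 - (-11)|) = max(12, 6, 0, 27, 22) = 27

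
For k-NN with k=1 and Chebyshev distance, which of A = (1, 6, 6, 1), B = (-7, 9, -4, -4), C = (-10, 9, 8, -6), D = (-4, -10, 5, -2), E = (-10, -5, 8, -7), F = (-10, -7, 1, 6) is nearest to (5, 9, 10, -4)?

Distances: d(A) = 5, d(B) = 14, d(C) = 15, d(D) = 19, d(E) = 15, d(F) = 16. Nearest: A = (1, 6, 6, 1) with distance 5.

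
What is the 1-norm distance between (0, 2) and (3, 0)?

Σ|x_i - y_i| = |0 - 3| + |2 - 0| = 3 + 2 = 5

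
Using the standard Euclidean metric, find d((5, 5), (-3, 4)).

√(Σ(x_i - y_i)²) = √((5 - (-3))² + (5 - 4)²)
= √(8² + 1²) = √(64 + 1) = √65 ≈ 8.0623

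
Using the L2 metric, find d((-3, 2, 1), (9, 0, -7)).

√(Σ(x_i - y_i)²) = √((-3 - 9)² + (2 - 0)² + (1 - (-7))²)
= √((-12)² + 2² + 8²) = √(144 + 4 + 64) = √212 ≈ 14.5602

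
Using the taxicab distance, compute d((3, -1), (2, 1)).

Σ|x_i - y_i| = |3 - 2| + |-1 - 1| = 1 + 2 = 3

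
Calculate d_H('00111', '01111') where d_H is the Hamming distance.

Differing positions: 2. Hamming distance = 1.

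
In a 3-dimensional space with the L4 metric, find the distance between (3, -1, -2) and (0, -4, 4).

(Σ|x_i - y_i|^4)^(1/4) = (|3 - 0|^4 + |-1 - (-4)|^4 + |-2 - 4|^4)^(1/4)
= (3^4 + 3^4 + 6^4)^(1/4) = (81 + 81 + 1296)^(1/4) = (1458)^(1/4) ≈ 6.1793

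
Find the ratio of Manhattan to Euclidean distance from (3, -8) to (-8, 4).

L1 = |3 - (-8)| + |-8 - 4| = 11 + 12 = 23
L2 = √(11² + 12²) = √265 ≈ 16.2788
L1 ≥ L2 always (equality iff movement is along one axis); L1 > L2 here.
Ratio L1/L2 = 23/√265 ≈ 1.4129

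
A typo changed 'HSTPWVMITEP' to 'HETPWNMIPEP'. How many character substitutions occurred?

Differing positions: 2, 6, 9. Hamming distance = 3.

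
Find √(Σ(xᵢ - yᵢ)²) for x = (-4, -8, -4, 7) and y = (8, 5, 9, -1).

√(Σ(x_i - y_i)²) = √((-4 - 8)² + (-8 - 5)² + (-4 - 9)² + (7 - (-1))²)
= √((-12)² + (-13)² + (-13)² + 8²) = √(144 + 169 + 169 + 64) = √546 ≈ 23.3666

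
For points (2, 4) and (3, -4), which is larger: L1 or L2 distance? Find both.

L1 = |2 - 3| + |4 - (-4)| = 1 + 8 = 9
L2 = √(1² + 8²) = √65 ≈ 8.0623
L1 ≥ L2 always (equality iff movement is along one axis); L1 > L2 here.
Ratio L1/L2 = 9/√65 ≈ 1.1163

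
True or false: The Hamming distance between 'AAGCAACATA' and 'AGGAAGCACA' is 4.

Differing positions: 2, 4, 6, 9. Hamming distance = 4, so the claim is true.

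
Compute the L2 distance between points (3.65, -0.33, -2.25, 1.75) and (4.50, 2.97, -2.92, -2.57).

(Σ|x_i - y_i|^2)^(1/2) = (|3.65 - 4.5|^2 + |-0.33 - 2.97|^2 + |-2.25 - (-2.92)|^2 + |1.75 - (-2.57)|^2)^(1/2)
= (0.85^2 + 3.3^2 + 0.67^2 + 4.32^2)^(1/2) = (0.7225 + 10.89 + 0.4489 + 18.6624)^(1/2) = (30.7238)^(1/2) ≈ 5.5429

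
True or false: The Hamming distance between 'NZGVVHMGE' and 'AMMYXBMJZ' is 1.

Differing positions: 1, 2, 3, 4, 5, 6, 8, 9. Hamming distance = 8, so the claim that d_H = 1 is false.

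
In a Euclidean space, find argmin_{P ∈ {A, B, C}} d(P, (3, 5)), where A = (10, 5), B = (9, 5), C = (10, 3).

Distances: d(A) = 7, d(B) = 6, d(C) ≈ 7.2801. Nearest: B = (9, 5) with distance 6.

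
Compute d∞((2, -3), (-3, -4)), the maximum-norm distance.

max(|x_i - y_i|) = max(|2 - (-3)|, |-3 - (-4)|) = max(5, 1) = 5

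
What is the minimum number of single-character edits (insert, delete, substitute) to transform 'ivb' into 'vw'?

Let D[i][j] be the edit distance between the first i characters of 'ivb' and the first j characters of 'vw', with D[i][0] = i, D[0][j] = j, and D[i][j] = D[i-1][j-1] if the characters match, else 1 + min(D[i-1][j], D[i][j-1], D[i-1][j-1]). Filling the table (rows: prefixes of 'ivb', columns: prefixes of 'vw'):
     ε  v  w
  ε  0  1  2
  i  1  1  2
  v  2  1  2
  b  3  2  2
The bottom-right entry gives D[3][2] = 2, so no sequence of fewer than 2 edits works. Backtracking through the table gives one optimal edit sequence (2 edits):
  ivb → vb (del i @1)
  vb → vw (sub b→w @2)
Edit distance = 2.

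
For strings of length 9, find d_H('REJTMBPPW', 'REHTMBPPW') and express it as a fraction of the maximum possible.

Differing positions: 3. Hamming distance = 1. The maximum possible Hamming distance for length-9 strings is 9, so d_H/9 = 1/9 ≈ 0.1111.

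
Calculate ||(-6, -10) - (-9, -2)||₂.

√(Σ(x_i - y_i)²) = √((-6 - (-9))² + (-10 - (-2))²)
= √(3² + (-8)²) = √(9 + 64) = √73 ≈ 8.544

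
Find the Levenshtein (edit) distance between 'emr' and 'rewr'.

Let D[i][j] be the edit distance between the first i characters of 'emr' and the first j characters of 'rewr', with D[i][0] = i, D[0][j] = j, and D[i][j] = D[i-1][j-1] if the characters match, else 1 + min(D[i-1][j], D[i][j-1], D[i-1][j-1]). Filling the table (rows: prefixes of 'emr', columns: prefixes of 'rewr'):
     ε  r  e  w  r
  ε  0  1  2  3  4
  e  1  1  1  2  3
  m  2  2  2  2  3
  r  3  2  3  3  2
The bottom-right entry gives D[3][4] = 2, so no sequence of fewer than 2 edits works. Backtracking through the table gives one optimal edit sequence (2 edits):
  emr → remr (ins r @1)
  remr → rewr (sub m→w @3)
Edit distance = 2.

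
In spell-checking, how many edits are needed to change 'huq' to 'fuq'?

Let D[i][j] be the edit distance between the first i characters of 'huq' and the first j characters of 'fuq', with D[i][0] = i, D[0][j] = j, and D[i][j] = D[i-1][j-1] if the characters match, else 1 + min(D[i-1][j], D[i][j-1], D[i-1][j-1]). Filling the table (rows: prefixes of 'huq', columns: prefixes of 'fuq'):
     ε  f  u  q
  ε  0  1  2  3
  h  1  1  2  3
  u  2  2  1  2
  q  3  3  2  1
The bottom-right entry gives D[3][3] = 1, so no sequence of fewer than 1 edit works. Backtracking through the table gives one optimal edit sequence (1 edit):
  huq → fuq (sub h→f @1)
Edit distance = 1.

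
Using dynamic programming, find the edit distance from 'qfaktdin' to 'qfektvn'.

Let D[i][j] be the edit distance between the first i characters of 'qfaktdin' and the first j characters of 'qfektvn', with D[i][0] = i, D[0][j] = j, and D[i][j] = D[i-1][j-1] if the characters match, else 1 + min(D[i-1][j], D[i][j-1], D[i-1][j-1]). Filling the table (rows: prefixes of 'qfaktdin', columns: prefixes of 'qfektvn'):
     ε  q  f  e  k  t  v  n
  ε  0  1  2  3  4  5  6  7
  q  1  0  1  2  3  4  5  6
  f  2  1  0  1  2  3  4  5
  a  3  2  1  1  2  3  4  5
  k  4  3  2  2  1  2  3  4
  t  5  4  3  3  2  1  2  3
  d  6  5  4  4  3  2  2  3
  i  7  6  5  5  4  3  3  3
  n  8  7  6  6  5  4  4  3
The bottom-right entry gives D[8][7] = 3, so no sequence of fewer than 3 edits works. Backtracking through the table gives one optimal edit sequence (3 edits):
  qfaktdin → qfektdin (sub a→e @3)
  qfektdin → qfektin (del d @6)
  qfektin → qfektvn (sub i→v @6)
Edit distance = 3.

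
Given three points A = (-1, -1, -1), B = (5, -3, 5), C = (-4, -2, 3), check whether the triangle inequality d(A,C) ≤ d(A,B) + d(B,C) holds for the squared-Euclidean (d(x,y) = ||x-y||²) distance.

d(A,B) = 6² + 2² + 6² = 76, d(B,C) = 9² + 1² + 2² = 86, d(A,C) = 3² + 1² + 4² = 26.
d(A,C) = 26 ≤ 76 + 86 = 162. Triangle inequality is satisfied.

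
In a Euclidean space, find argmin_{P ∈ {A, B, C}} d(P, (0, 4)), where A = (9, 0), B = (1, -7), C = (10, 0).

Distances: d(A) ≈ 9.8489, d(B) ≈ 11.0454, d(C) ≈ 10.7703. Nearest: A = (9, 0) with distance 9.8489.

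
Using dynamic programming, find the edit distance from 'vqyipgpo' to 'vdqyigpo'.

Let D[i][j] be the edit distance between the first i characters of 'vqyipgpo' and the first j characters of 'vdqyigpo', with D[i][0] = i, D[0][j] = j, and D[i][j] = D[i-1][j-1] if the characters match, else 1 + min(D[i-1][j], D[i][j-1], D[i-1][j-1]). Filling the table (rows: prefixes of 'vqyipgpo', columns: prefixes of 'vdqyigpo'):
     ε  v  d  q  y  i  g  p  o
  ε  0  1  2  3  4  5  6  7  8
  v  1  0  1  2  3  4  5  6  7
  q  2  1  1  1  2  3  4  5  6
  y  3  2  2  2  1  2  3  4  5
  i  4  3  3  3  2  1  2  3  4
  p  5  4  4  4  3  2  2  2  3
  g  6  5  5  5  4  3  2  3  3
  p  7  6  6  6  5  4  3  2  3
  o  8  7  7  7  6  5  4  3  2
The bottom-right entry gives D[8][8] = 2, so no sequence of fewer than 2 edits works. Backtracking through the table gives one optimal edit sequence (2 edits):
  vqyipgpo → vdqyipgpo (ins d @2)
  vdqyipgpo → vdqyigpo (del p @6)
Edit distance = 2.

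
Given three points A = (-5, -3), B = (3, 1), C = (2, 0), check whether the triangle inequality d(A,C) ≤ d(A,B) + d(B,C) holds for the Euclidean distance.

d(A,B) = √(8² + 4²) = √80 ≈ 8.9443, d(B,C) = √(1² + 1²) = √2 ≈ 1.4142, d(A,C) = √(7² + 3²) = √58 ≈ 7.6158.
d(A,C) ≈ 7.6158 ≤ 8.9443 + 1.4142 = 10.3585. Triangle inequality is satisfied.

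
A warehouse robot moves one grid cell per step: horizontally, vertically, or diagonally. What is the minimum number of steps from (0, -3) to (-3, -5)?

max(|x_i - y_i|) = max(|0 - (-3)|, |-3 - (-5)|) = max(3, 2) = 3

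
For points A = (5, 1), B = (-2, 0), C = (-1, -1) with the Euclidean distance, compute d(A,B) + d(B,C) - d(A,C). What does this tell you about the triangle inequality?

d(A,B) = √(7² + 1²) = √50 ≈ 7.0711, d(B,C) = √(1² + 1²) = √2 ≈ 1.4142, d(A,C) = √(6² + 2²) = √40 ≈ 6.3246.
d(A,B) + d(B,C) - d(A,C) = 7.0711 + 1.4142 - 6.3246 = 8.4853 - 6.3246 = 2.1607 (to 4 decimal places). This is ≥ 0, so the triangle inequality holds for these points.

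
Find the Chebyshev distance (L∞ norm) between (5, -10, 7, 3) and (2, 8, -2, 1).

max(|x_i - y_i|) = max(|5 - 2|, |-10 - 8|, |7 - (-2)|, |3 - 1|) = max(3, 18, 9, 2) = 18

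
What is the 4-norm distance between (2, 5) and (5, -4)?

(Σ|x_i - y_i|^4)^(1/4) = (|2 - 5|^4 + |5 - (-4)|^4)^(1/4)
= (3^4 + 9^4)^(1/4) = (81 + 6561)^(1/4) = (6642)^(1/4) ≈ 9.0277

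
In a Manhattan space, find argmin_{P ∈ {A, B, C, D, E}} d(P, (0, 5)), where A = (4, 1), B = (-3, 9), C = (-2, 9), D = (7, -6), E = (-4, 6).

Distances: d(A) = 8, d(B) = 7, d(C) = 6, d(D) = 18, d(E) = 5. Nearest: E = (-4, 6) with distance 5.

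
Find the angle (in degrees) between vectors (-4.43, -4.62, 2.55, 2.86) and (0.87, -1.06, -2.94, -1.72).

With u = (-4.43, -4.62, 2.55, 2.86), v = (0.87, -1.06, -2.94, -1.72):
u·v = (-4.43)·0.87 + (-4.62)·(-1.06) + 2.55·(-2.94) + 2.86·(-1.72) = (-3.8541) + 4.8972 + (-7.497) + (-4.9192) = -11.3731.
|u| = √((-4.43)² + (-4.62)² + 2.55² + 2.86²) = √(19.6249 + 21.3444 + 6.5025 + 8.1796) = √55.6514, |v| = √(0.87² + (-1.06)² + (-2.94)² + (-1.72)²) = √(0.7569 + 1.1236 + 8.6436 + 2.9584) = √13.4825.
cos θ = (u·v)/(|u||v|) = -11.3731/(√55.6514·√13.4825) ≈ -0.415198
θ = arccos(-0.415198) ≈ 114.53°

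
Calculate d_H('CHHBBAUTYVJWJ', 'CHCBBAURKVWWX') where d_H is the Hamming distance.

Differing positions: 3, 8, 9, 11, 13. Hamming distance = 5.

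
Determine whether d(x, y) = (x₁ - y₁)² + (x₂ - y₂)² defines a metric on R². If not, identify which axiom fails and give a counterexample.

No. The squared Euclidean distance fails the triangle inequality. Counterexample: x = (0, 0), y = (1, 4), z = (2, 8). d(x,z) = 2² + 8² = 68, but d(x,y) + d(y,z) = (1² + 4²) + (1² + 4²) = 17 + 17 = 34. Since 68 > 34, the triangle inequality is violated. (Note: √d, the ordinary Euclidean distance, IS a metric.)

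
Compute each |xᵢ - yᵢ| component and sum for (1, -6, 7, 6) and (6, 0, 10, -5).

Σ|x_i - y_i| = |1 - 6| + |-6 - 0| + |7 - 10| + |6 - (-5)| = 5 + 6 + 3 + 11 = 25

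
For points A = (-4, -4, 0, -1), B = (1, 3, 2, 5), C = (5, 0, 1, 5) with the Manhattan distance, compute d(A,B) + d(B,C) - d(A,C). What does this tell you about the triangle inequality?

d(A,B) = 5 + 7 + 2 + 6 = 20, d(B,C) = 4 + 3 + 1 + 0 = 8, d(A,C) = 9 + 4 + 1 + 6 = 20.
d(A,B) + d(B,C) - d(A,C) = 20 + 8 - 20 = 28 - 20 = 8. This is ≥ 0, so the triangle inequality holds for these points.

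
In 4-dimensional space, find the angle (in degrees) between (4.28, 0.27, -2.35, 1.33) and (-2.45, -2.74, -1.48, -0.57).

With u = (4.28, 0.27, -2.35, 1.33), v = (-2.45, -2.74, -1.48, -0.57):
u·v = 4.28·(-2.45) + 0.27·(-2.74) + (-2.35)·(-1.48) + 1.33·(-0.57) = (-10.486) + (-0.7398) + 3.478 + (-0.7581) = -8.5059.
|u| = √(4.28² + 0.27² + (-2.35)² + 1.33²) = √(18.3184 + 0.0729 + 5.5225 + 1.7689) = √25.6827, |v| = √((-2.45)² + (-2.74)² + (-1.48)² + (-0.57)²) = √(6.0025 + 7.5076 + 2.1904 + 0.3249) = √16.0254.
cos θ = (u·v)/(|u||v|) = -8.5059/(√25.6827·√16.0254) ≈ -0.419272
θ = arccos(-0.419272) ≈ 114.79°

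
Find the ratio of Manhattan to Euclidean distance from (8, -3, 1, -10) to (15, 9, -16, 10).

L1 = |8 - 15| + |-3 - 9| + |1 - (-16)| + |-10 - 10| = 7 + 12 + 17 + 20 = 56
L2 = √(7² + 12² + 17² + 20²) = √882 ≈ 29.6985
L1 ≥ L2 always (equality iff movement is along one axis); L1 > L2 here.
Ratio L1/L2 = 56/√882 ≈ 1.8856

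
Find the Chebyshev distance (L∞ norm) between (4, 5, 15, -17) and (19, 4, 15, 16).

max(|x_i - y_i|) = max(|4 - 19|, |5 - 4|, |15 - 15|, |-17 - 16|) = max(15, 1, 0, 33) = 33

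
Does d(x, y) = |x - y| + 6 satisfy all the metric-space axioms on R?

No. d fails identity of indiscernibles (specifically d(x,x) = 0): d(-4, -4) = |-4 - (-4)| + 6 = 0 + 6 = 6 ≠ 0.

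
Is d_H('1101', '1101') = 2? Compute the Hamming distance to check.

Differing positions: none. Hamming distance = 0, so the claim that d_H = 2 is false.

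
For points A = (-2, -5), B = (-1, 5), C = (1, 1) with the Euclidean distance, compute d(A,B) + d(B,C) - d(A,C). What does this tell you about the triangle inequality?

d(A,B) = √(1² + 10²) = √101 ≈ 10.0499, d(B,C) = √(2² + 4²) = √20 ≈ 4.4721, d(A,C) = √(3² + 6²) = √45 ≈ 6.7082.
d(A,B) + d(B,C) - d(A,C) = 10.0499 + 4.4721 - 6.7082 = 14.522 - 6.7082 = 7.8138 (to 4 decimal places). This is ≥ 0, so the triangle inequality holds for these points.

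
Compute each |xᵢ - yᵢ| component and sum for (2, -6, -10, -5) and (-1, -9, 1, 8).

Σ|x_i - y_i| = |2 - (-1)| + |-6 - (-9)| + |-10 - 1| + |-5 - 8| = 3 + 3 + 11 + 13 = 30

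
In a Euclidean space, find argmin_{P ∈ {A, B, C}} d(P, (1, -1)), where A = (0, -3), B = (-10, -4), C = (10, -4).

Distances: d(A) ≈ 2.2361, d(B) ≈ 11.4018, d(C) ≈ 9.4868. Nearest: A = (0, -3) with distance 2.2361.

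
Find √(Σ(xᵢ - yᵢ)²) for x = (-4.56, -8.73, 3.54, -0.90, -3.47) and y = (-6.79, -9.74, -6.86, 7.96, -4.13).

√(Σ(x_i - y_i)²) = √((-4.56 - (-6.79))² + (-8.73 - (-9.74))² + (3.54 - (-6.86))² + (-0.9 - 7.96)² + (-3.47 - (-4.13))²)
= √(2.23² + 1.01² + 10.4² + (-8.86)² + 0.66²) = √(4.9729 + 1.0201 + 108.16 + 78.4996 + 0.4356) = √193.0882 ≈ 13.8956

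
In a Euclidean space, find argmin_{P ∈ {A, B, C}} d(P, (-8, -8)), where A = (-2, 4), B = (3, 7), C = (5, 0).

Distances: d(A) ≈ 13.4164, d(B) ≈ 18.6011, d(C) ≈ 15.2643. Nearest: A = (-2, 4) with distance 13.4164.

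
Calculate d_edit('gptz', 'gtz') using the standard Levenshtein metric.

Let D[i][j] be the edit distance between the first i characters of 'gptz' and the first j characters of 'gtz', with D[i][0] = i, D[0][j] = j, and D[i][j] = D[i-1][j-1] if the characters match, else 1 + min(D[i-1][j], D[i][j-1], D[i-1][j-1]). Filling the table (rows: prefixes of 'gptz', columns: prefixes of 'gtz'):
     ε  g  t  z
  ε  0  1  2  3
  g  1  0  1  2
  p  2  1  1  2
  t  3  2  1  2
  z  4  3  2  1
The bottom-right entry gives D[4][3] = 1, so no sequence of fewer than 1 edit works. Backtracking through the table gives one optimal edit sequence (1 edit):
  gptz → gtz (del p @2)
Edit distance = 1.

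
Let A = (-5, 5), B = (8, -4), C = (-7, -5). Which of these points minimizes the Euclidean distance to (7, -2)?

Distances: d(A) ≈ 13.8924, d(B) ≈ 2.2361, d(C) ≈ 14.3178. Nearest: B = (8, -4) with distance 2.2361.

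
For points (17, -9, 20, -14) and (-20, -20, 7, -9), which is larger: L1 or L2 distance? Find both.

L1 = |17 - (-20)| + |-9 - (-20)| + |20 - 7| + |-14 - (-9)| = 37 + 11 + 13 + 5 = 66
L2 = √(37² + 11² + 13² + 5²) = √1684 ≈ 41.0366
L1 ≥ L2 always (equality iff movement is along one axis); L1 > L2 here.
Ratio L1/L2 = 66/√1684 ≈ 1.6083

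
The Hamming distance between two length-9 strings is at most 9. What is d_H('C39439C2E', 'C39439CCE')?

Differing positions: 8. Hamming distance = 1. The maximum possible Hamming distance for length-9 strings is 9, so d_H/9 = 1/9 ≈ 0.1111.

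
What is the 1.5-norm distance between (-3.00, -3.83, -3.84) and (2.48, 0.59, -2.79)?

(Σ|x_i - y_i|^1.5)^(1/1.5) = (|-3 - 2.48|^1.5 + |-3.83 - 0.59|^1.5 + |-3.84 - (-2.79)|^1.5)^(1/1.5)
= (5.48^1.5 + 4.42^1.5 + 1.05^1.5)^(1/1.5) ≈ (12.8284 + 9.2925 + 1.0759)^(1/1.5) = (23.1968)^(1/1.5) ≈ 8.1336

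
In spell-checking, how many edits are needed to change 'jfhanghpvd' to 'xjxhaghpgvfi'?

Let D[i][j] be the edit distance between the first i characters of 'jfhanghpvd' and the first j characters of 'xjxhaghpgvfi', with D[i][0] = i, D[0][j] = j, and D[i][j] = D[i-1][j-1] if the characters match, else 1 + min(D[i-1][j], D[i][j-1], D[i-1][j-1]). Filling the table (rows: prefixes of 'jfhanghpvd', columns: prefixes of 'xjxhaghpgvfi'):
     ε  x  j  x  h  a  g  h  p  g  v  f  i
  ε  0  1  2  3  4  5  6  7  8  9 10 11 12
  j  1  1  1  2  3  4  5  6  7  8  9 10 11
  f  2  2  2  2  3  4  5  6  7  8  9  9 10
  h  3  3  3  3  2  3  4  5  6  7  8  9 10
  a  4  4  4  4  3  2  3  4  5  6  7  8  9
  n  5  5  5  5  4  3  3  4  5  6  7  8  9
  g  6  6  6  6  5  4  3  4  5  5  6  7  8
  h  7  7  7  7  6  5  4  3  4  5  6  7  8
  p  8  8  8  8  7  6  5  4  3  4  5  6  7
  v  9  9  9  9  8  7  6  5  4  4  4  5  6
  d 10 10 10 10  9  8  7  6  5  5  5  5  6
The bottom-right entry gives D[10][12] = 6, so no sequence of fewer than 6 edits works. Backtracking through the table gives one optimal edit sequence (6 edits):
  jfhanghpvd → xjfhanghpvd (ins x @1)
  xjfhanghpvd → xjxhanghpvd (sub f→x @3)
  xjxhanghpvd → xjxhaghpvd (del n @6)
  xjxhaghpvd → xjxhaghpgvd (ins g @9)
  xjxhaghpgvd → xjxhaghpgvfd (ins f @11)
  xjxhaghpgvfd → xjxhaghpgvfi (sub d→i @12)
Edit distance = 6.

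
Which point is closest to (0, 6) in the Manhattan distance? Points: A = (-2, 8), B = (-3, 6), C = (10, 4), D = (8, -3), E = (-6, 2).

Distances: d(A) = 4, d(B) = 3, d(C) = 12, d(D) = 17, d(E) = 10. Nearest: B = (-3, 6) with distance 3.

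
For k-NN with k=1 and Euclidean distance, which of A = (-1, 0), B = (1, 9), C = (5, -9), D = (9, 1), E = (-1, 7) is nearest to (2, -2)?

Distances: d(A) ≈ 3.6056, d(B) ≈ 11.0454, d(C) ≈ 7.6158, d(D) ≈ 7.6158, d(E) ≈ 9.4868. Nearest: A = (-1, 0) with distance 3.6056.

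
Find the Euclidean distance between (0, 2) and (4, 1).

√(Σ(x_i - y_i)²) = √((0 - 4)² + (2 - 1)²)
= √((-4)² + 1²) = √(16 + 1) = √17 ≈ 4.1231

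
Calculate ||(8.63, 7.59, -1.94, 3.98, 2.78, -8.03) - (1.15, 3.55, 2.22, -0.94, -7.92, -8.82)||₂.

√(Σ(x_i - y_i)²) = √((8.63 - 1.15)² + (7.59 - 3.55)² + (-1.94 - 2.22)² + (3.98 - (-0.94))² + (2.78 - (-7.92))² + (-8.03 - (-8.82))²)
= √(7.48² + 4.04² + (-4.16)² + 4.92² + 10.7² + 0.79²) = √(55.9504 + 16.3216 + 17.3056 + 24.2064 + 114.49 + 0.6241) = √228.8981 ≈ 15.1294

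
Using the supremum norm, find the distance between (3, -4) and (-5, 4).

max(|x_i - y_i|) = max(|3 - (-5)|, |-4 - 4|) = max(8, 8) = 8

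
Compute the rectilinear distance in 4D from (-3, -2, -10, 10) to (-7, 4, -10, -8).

Σ|x_i - y_i| = |-3 - (-7)| + |-2 - 4| + |-10 - (-10)| + |10 - (-8)| = 4 + 6 + 0 + 18 = 28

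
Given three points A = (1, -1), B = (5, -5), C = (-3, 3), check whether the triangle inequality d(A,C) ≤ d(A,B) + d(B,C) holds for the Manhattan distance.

d(A,B) = 4 + 4 = 8, d(B,C) = 8 + 8 = 16, d(A,C) = 4 + 4 = 8.
d(A,C) = 8 ≤ 8 + 16 = 24. Triangle inequality is satisfied.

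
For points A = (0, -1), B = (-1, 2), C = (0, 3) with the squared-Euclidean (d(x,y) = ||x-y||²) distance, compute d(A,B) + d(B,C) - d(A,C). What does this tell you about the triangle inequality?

d(A,B) = 1² + 3² = 10, d(B,C) = 1² + 1² = 2, d(A,C) = 0² + 4² = 16.
d(A,B) + d(B,C) - d(A,C) = 10 + 2 - 16 = 12 - 16 = -4. This is < 0, so the triangle inequality FAILS for these points (squared-Euclidean is not a metric).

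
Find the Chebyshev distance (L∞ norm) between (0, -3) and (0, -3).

max(|x_i - y_i|) = max(|0 - 0|, |-3 - (-3)|) = max(0, 0) = 0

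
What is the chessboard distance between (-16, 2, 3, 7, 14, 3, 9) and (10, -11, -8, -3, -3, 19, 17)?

max(|x_i - y_i|) = max(|-16 - 10|, |2 - (-11)|, |3 - (-8)|, |7 - (-3)|, |14 - (-3)|, |3 - 19|, |9 - 17|) = max(26, 13, 11, 10, 17, 16, 8) = 26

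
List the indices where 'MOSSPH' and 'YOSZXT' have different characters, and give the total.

Differing positions: 1, 4, 5, 6. Hamming distance = 4.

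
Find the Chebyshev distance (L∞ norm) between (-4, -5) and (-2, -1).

max(|x_i - y_i|) = max(|-4 - (-2)|, |-5 - (-1)|) = max(2, 4) = 4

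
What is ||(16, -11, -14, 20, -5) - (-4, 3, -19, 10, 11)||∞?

max(|x_i - y_i|) = max(|16 - (-4)|, |-11 - 3|, |-14 - (-19)|, |20 - 10|, |-5 - 11|) = max(20, 14, 5, 10, 16) = 20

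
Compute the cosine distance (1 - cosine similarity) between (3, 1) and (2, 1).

With u = (3, 1), v = (2, 1):
u·v = 3·2 + 1·1 = 6 + 1 = 7.
|u| = √(3² + 1²) = √10, |v| = √(2² + 1²) = √5, so |u||v| = √(10·5) = √50.
cos θ = (u·v)/(|u||v|) = 7/√50 ≈ 0.9899
Cosine distance = 1 - cos θ ≈ 1 - 0.9899 = 0.0101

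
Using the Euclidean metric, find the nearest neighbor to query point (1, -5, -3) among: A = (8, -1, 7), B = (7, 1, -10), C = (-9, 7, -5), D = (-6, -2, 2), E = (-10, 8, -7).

Distances: d(A) ≈ 12.8452, d(B) = 11, d(C) ≈ 15.748, d(D) ≈ 9.1104, d(E) ≈ 17.4929. Nearest: D = (-6, -2, 2) with distance 9.1104.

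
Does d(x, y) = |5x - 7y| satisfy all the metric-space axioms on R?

No. d fails symmetry: d(9, 5) = |5·9 - 7·5| = |10| = 10, but d(5, 9) = |5·5 - 7·9| = |-38| = 38. Since 10 ≠ 38, d(x,y) ≠ d(y,x) in general.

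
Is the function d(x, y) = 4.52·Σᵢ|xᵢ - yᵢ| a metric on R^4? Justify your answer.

Yes. The L1 (Manhattan) norm induces a metric on R^4, and multiplying a metric by a positive constant 4.52 > 0 preserves all four axioms: non-negativity (4.52·||x-y|| ≥ 0), identity (4.52·||x-y|| = 0 ⟺ ||x-y|| = 0 ⟺ x = y), symmetry (||x-y|| = ||y-x||), and the triangle inequality (4.52·||x-z|| ≤ 4.52·||x-y|| + 4.52·||y-z||). So d is a metric.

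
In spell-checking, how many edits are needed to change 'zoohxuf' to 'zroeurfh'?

Let D[i][j] be the edit distance between the first i characters of 'zoohxuf' and the first j characters of 'zroeurfh', with D[i][0] = i, D[0][j] = j, and D[i][j] = D[i-1][j-1] if the characters match, else 1 + min(D[i-1][j], D[i][j-1], D[i-1][j-1]). Filling the table (rows: prefixes of 'zoohxuf', columns: prefixes of 'zroeurfh'):
     ε  z  r  o  e  u  r  f  h
  ε  0  1  2  3  4  5  6  7  8
  z  1  0  1  2  3  4  5  6  7
  o  2  1  1  1  2  3  4  5  6
  o  3  2  2  1  2  3  4  5  6
  h  4  3  3  2  2  3  4  5  5
  x  5  4  4  3  3  3  4  5  6
  u  6  5  5  4  4  3  4  5  6
  f  7  6  6  5  5  4  4  4  5
The bottom-right entry gives D[7][8] = 5, so no sequence of fewer than 5 edits works. Backtracking through the table gives one optimal edit sequence (5 edits):
  zoohxuf → zrohxuf (sub o→r @2)
  zrohxuf → zroexuf (sub h→e @4)
  zroexuf → zroeuuf (sub x→u @5)
  zroeuuf → zroeurf (sub u→r @6)
  zroeurf → zroeurfh (ins h @8)
Edit distance = 5.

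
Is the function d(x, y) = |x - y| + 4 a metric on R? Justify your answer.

No. d fails identity of indiscernibles (specifically d(x,x) = 0): d(-6, -6) = |-6 - (-6)| + 4 = 0 + 4 = 4 ≠ 0.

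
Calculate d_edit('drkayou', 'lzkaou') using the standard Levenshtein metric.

Let D[i][j] be the edit distance between the first i characters of 'drkayou' and the first j characters of 'lzkaou', with D[i][0] = i, D[0][j] = j, and D[i][j] = D[i-1][j-1] if the characters match, else 1 + min(D[i-1][j], D[i][j-1], D[i-1][j-1]). Filling the table (rows: prefixes of 'drkayou', columns: prefixes of 'lzkaou'):
     ε  l  z  k  a  o  u
  ε  0  1  2  3  4  5  6
  d  1  1  2  3  4  5  6
  r  2  2  2  3  4  5  6
  k  3  3  3  2  3  4  5
  a  4  4  4  3  2  3  4
  y  5  5  5  4  3  3  4
  o  6  6  6  5  4  3  4
  u  7  7  7  6  5  4  3
The bottom-right entry gives D[7][6] = 3, so no sequence of fewer than 3 edits works. Backtracking through the table gives one optimal edit sequence (3 edits):
  drkayou → lrkayou (sub d→l @1)
  lrkayou → lzkayou (sub r→z @2)
  lzkayou → lzkaou (del y @5)
Edit distance = 3.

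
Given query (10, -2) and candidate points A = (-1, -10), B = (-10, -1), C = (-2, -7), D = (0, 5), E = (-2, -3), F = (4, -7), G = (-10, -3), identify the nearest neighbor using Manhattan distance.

Distances: d(A) = 19, d(B) = 21, d(C) = 17, d(D) = 17, d(E) = 13, d(F) = 11, d(G) = 21. Nearest: F = (4, -7) with distance 11.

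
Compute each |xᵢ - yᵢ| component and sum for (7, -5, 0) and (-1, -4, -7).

Σ|x_i - y_i| = |7 - (-1)| + |-5 - (-4)| + |0 - (-7)| = 8 + 1 + 7 = 16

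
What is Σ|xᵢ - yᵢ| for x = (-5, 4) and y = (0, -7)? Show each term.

Σ|x_i - y_i| = |-5 - 0| + |4 - (-7)| = 5 + 11 = 16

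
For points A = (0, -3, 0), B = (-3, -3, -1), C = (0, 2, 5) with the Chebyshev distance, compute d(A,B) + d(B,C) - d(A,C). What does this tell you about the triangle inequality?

d(A,B) = max(3, 0, 1) = 3, d(B,C) = max(3, 5, 6) = 6, d(A,C) = max(0, 5, 5) = 5.
d(A,B) + d(B,C) - d(A,C) = 3 + 6 - 5 = 9 - 5 = 4. This is ≥ 0, so the triangle inequality holds for these points.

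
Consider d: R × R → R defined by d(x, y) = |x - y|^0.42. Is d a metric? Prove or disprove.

Yes. With 0 < p = 0.42 ≤ 1, d(x,y) = |x-y|^0.42 is a metric on R. Non-negativity and symmetry are immediate; |x-y|^0.42 = 0 ⟺ |x-y| = 0 ⟺ x = y. For the triangle inequality, the function t ↦ t^0.42 is subadditive on [0,∞) when p ≤ 1, so |x-z|^0.42 ≤ (|x-y| + |y-z|)^0.42 ≤ |x-y|^0.42 + |y-z|^0.42.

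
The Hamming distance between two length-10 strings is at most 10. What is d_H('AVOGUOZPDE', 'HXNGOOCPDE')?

Differing positions: 1, 2, 3, 5, 7. Hamming distance = 5. The maximum possible Hamming distance for length-10 strings is 10, so d_H/10 = 5/10 = 0.5.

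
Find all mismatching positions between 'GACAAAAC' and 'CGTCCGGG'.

Differing positions: 1, 2, 3, 4, 5, 6, 7, 8. Hamming distance = 8.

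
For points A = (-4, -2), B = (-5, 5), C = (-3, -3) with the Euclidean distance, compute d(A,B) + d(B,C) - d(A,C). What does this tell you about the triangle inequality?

d(A,B) = √(1² + 7²) = √50 ≈ 7.0711, d(B,C) = √(2² + 8²) = √68 ≈ 8.2462, d(A,C) = √(1² + 1²) = √2 ≈ 1.4142.
d(A,B) + d(B,C) - d(A,C) = 7.0711 + 8.2462 - 1.4142 = 15.3173 - 1.4142 = 13.9031 (to 4 decimal places). This is ≥ 0, so the triangle inequality holds for these points.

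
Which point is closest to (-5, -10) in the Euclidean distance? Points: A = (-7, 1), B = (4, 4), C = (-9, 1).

Distances: d(A) ≈ 11.1803, d(B) ≈ 16.6433, d(C) ≈ 11.7047. Nearest: A = (-7, 1) with distance 11.1803.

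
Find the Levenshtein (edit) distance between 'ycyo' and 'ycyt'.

Let D[i][j] be the edit distance between the first i characters of 'ycyo' and the first j characters of 'ycyt', with D[i][0] = i, D[0][j] = j, and D[i][j] = D[i-1][j-1] if the characters match, else 1 + min(D[i-1][j], D[i][j-1], D[i-1][j-1]). Filling the table (rows: prefixes of 'ycyo', columns: prefixes of 'ycyt'):
     ε  y  c  y  t
  ε  0  1  2  3  4
  y  1  0  1  2  3
  c  2  1  0  1  2
  y  3  2  1  0  1
  o  4  3  2  1  1
The bottom-right entry gives D[4][4] = 1, so no sequence of fewer than 1 edit works. Backtracking through the table gives one optimal edit sequence (1 edit):
  ycyo → ycyt (sub o→t @4)
Edit distance = 1.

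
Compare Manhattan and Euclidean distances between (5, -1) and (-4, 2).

L1 = |5 - (-4)| + |-1 - 2| = 9 + 3 = 12
L2 = √(9² + 3²) = √90 ≈ 9.4868
L1 ≥ L2 always (equality iff movement is along one axis); L1 > L2 here.
Ratio L1/L2 = 12/√90 ≈ 1.2649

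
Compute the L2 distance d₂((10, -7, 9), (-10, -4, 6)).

√(Σ(x_i - y_i)²) = √((10 - (-10))² + (-7 - (-4))² + (9 - 6)²)
= √(20² + (-3)² + 3²) = √(400 + 9 + 9) = √418 ≈ 20.445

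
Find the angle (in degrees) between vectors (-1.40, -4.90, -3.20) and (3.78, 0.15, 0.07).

With u = (-1.40, -4.90, -3.20), v = (3.78, 0.15, 0.07):
u·v = (-1.4)·3.78 + (-4.9)·0.15 + (-3.2)·0.07 = (-5.292) + (-0.735) + (-0.224) = -6.251.
|u| = √((-1.4)² + (-4.9)² + (-3.2)²) = √(1.96 + 24.01 + 10.24) = √36.21, |v| = √(3.78² + 0.15² + 0.07²) = √(14.2884 + 0.0225 + 0.0049) = √14.3158.
cos θ = (u·v)/(|u||v|) = -6.251/(√36.21·√14.3158) ≈ -0.274554
θ = arccos(-0.274554) ≈ 105.94°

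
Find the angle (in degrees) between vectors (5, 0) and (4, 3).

With u = (5, 0), v = (4, 3):
u·v = 5·4 + 0·3 = 20 + 0 = 20.
|u| = √(5² + 0²) = √25, |v| = √(4² + 3²) = √25, so |u||v| = √(25·25) = √625 = 25.
cos θ = (u·v)/(|u||v|) = 20/25 = 0.8
θ = arccos(0.8) ≈ 36.87°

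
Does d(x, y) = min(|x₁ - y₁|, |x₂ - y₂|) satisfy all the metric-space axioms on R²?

No. d fails identity of indiscernibles: take x = (-3, 0) and y = (-3, 4). Then d(x,y) = min(|-3 - (-3)|, |0 - 4|) = min(0, 4) = 0, yet x ≠ y.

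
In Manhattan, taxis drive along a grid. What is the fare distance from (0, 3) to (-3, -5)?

Σ|x_i - y_i| = |0 - (-3)| + |3 - (-5)| = 3 + 8 = 11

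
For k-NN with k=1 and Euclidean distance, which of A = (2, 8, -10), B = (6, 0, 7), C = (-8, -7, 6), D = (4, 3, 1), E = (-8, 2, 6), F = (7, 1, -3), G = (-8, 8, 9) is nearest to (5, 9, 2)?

Distances: d(A) ≈ 12.4097, d(B) ≈ 10.3441, d(C) = 21, d(D) ≈ 6.1644, d(E) ≈ 15.2971, d(F) ≈ 9.6437, d(G) ≈ 14.7986. Nearest: D = (4, 3, 1) with distance 6.1644.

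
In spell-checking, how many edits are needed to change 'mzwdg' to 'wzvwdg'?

Let D[i][j] be the edit distance between the first i characters of 'mzwdg' and the first j characters of 'wzvwdg', with D[i][0] = i, D[0][j] = j, and D[i][j] = D[i-1][j-1] if the characters match, else 1 + min(D[i-1][j], D[i][j-1], D[i-1][j-1]). Filling the table (rows: prefixes of 'mzwdg', columns: prefixes of 'wzvwdg'):
     ε  w  z  v  w  d  g
  ε  0  1  2  3  4  5  6
  m  1  1  2  3  4  5  6
  z  2  2  1  2  3  4  5
  w  3  2  2  2  2  3  4
  d  4  3  3  3  3  2  3
  g  5  4  4  4  4  3  2
The bottom-right entry gives D[5][6] = 2, so no sequence of fewer than 2 edits works. Backtracking through the table gives one optimal edit sequence (2 edits):
  mzwdg → wzwdg (sub m→w @1)
  wzwdg → wzvwdg (ins v @3)
Edit distance = 2.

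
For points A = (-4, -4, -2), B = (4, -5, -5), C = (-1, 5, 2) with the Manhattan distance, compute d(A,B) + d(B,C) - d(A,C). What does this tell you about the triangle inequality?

d(A,B) = 8 + 1 + 3 = 12, d(B,C) = 5 + 10 + 7 = 22, d(A,C) = 3 + 9 + 4 = 16.
d(A,B) + d(B,C) - d(A,C) = 12 + 22 - 16 = 34 - 16 = 18. This is ≥ 0, so the triangle inequality holds for these points.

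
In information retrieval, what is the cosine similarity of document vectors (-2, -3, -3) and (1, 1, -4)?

With u = (-2, -3, -3), v = (1, 1, -4):
u·v = (-2)·1 + (-3)·1 + (-3)·(-4) = (-2) + (-3) + 12 = 7.
|u| = √((-2)² + (-3)² + (-3)²) = √22, |v| = √(1² + 1² + (-4)²) = √18, so |u||v| = √(22·18) = √396.
cos θ = (u·v)/(|u||v|) = 7/√396 ≈ 0.3518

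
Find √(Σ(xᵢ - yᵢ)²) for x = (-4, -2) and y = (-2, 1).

√(Σ(x_i - y_i)²) = √((-4 - (-2))² + (-2 - 1)²)
= √((-2)² + (-3)²) = √(4 + 9) = √13 ≈ 3.6056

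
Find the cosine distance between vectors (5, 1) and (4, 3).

With u = (5, 1), v = (4, 3):
u·v = 5·4 + 1·3 = 20 + 3 = 23.
|u| = √(5² + 1²) = √26, |v| = √(4² + 3²) = √25, so |u||v| = √(26·25) = √650.
cos θ = (u·v)/(|u||v|) = 23/√650 ≈ 0.9021
Cosine distance = 1 - cos θ ≈ 1 - 0.9021 = 0.0979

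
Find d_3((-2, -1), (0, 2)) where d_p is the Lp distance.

(Σ|x_i - y_i|^3)^(1/3) = (|-2 - 0|^3 + |-1 - 2|^3)^(1/3)
= (2^3 + 3^3)^(1/3) = (8 + 27)^(1/3) = (35)^(1/3) ≈ 3.2711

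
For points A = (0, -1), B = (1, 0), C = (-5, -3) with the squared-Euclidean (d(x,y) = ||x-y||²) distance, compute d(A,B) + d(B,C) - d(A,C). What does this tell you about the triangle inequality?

d(A,B) = 1² + 1² = 2, d(B,C) = 6² + 3² = 45, d(A,C) = 5² + 2² = 29.
d(A,B) + d(B,C) - d(A,C) = 2 + 45 - 29 = 47 - 29 = 18. This is ≥ 0, so the triangle inequality holds for these points.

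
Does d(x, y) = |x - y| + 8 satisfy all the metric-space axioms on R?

No. d fails identity of indiscernibles (specifically d(x,x) = 0): d(-6, -6) = |-6 - (-6)| + 8 = 0 + 8 = 8 ≠ 0.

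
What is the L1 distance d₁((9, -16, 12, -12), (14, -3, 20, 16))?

Σ|x_i - y_i| = |9 - 14| + |-16 - (-3)| + |12 - 20| + |-12 - 16| = 5 + 13 + 8 + 28 = 54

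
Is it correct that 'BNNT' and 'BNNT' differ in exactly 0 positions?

Differing positions: none. Hamming distance = 0, so the claim is true.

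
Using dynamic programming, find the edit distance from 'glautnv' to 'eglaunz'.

Let D[i][j] be the edit distance between the first i characters of 'glautnv' and the first j characters of 'eglaunz', with D[i][0] = i, D[0][j] = j, and D[i][j] = D[i-1][j-1] if the characters match, else 1 + min(D[i-1][j], D[i][j-1], D[i-1][j-1]). Filling the table (rows: prefixes of 'glautnv', columns: prefixes of 'eglaunz'):
     ε  e  g  l  a  u  n  z
  ε  0  1  2  3  4  5  6  7
  g  1  1  1  2  3  4  5  6
  l  2  2  2  1  2  3  4  5
  a  3  3  3  2  1  2  3  4
  u  4  4  4  3  2  1  2  3
  t  5  5  5  4  3  2  2  3
  n  6  6  6  5  4  3  2  3
  v  7  7  7  6  5  4  3  3
The bottom-right entry gives D[7][7] = 3, so no sequence of fewer than 3 edits works. Backtracking through the table gives one optimal edit sequence (3 edits):
  glautnv → eglautnv (ins e @1)
  eglautnv → eglaunv (del t @6)
  eglaunv → eglaunz (sub v→z @7)
Edit distance = 3.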